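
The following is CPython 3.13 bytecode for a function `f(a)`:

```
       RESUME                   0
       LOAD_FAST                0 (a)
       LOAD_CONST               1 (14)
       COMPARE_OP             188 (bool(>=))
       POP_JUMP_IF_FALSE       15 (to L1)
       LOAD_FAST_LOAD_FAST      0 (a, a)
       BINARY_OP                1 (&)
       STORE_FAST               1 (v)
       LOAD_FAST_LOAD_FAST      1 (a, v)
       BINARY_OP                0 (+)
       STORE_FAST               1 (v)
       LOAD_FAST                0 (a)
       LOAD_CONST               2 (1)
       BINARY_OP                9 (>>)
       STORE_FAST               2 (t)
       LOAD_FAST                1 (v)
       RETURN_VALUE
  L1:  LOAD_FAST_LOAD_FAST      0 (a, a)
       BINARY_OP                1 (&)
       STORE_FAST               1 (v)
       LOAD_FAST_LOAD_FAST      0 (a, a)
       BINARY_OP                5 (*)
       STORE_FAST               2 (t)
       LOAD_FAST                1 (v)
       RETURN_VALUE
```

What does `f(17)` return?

LOAD_FAST a → push 17. Stack: [17]
LOAD_CONST → push 14. Stack: [17, 14]
COMPARE_OP bool(>=) → 17 vs 14 = True. Stack: [True]
POP_JUMP_IF_FALSE → pop True; no jump. Stack: []
LOAD_FAST_LOAD_FAST a,a → push 17,17. Stack: [17, 17]
BINARY_OP & → 17 & 17 = 17. Stack: [17]
STORE_FAST v → v=17. Stack: []
LOAD_FAST_LOAD_FAST a,v → push 17,17. Stack: [17, 17]
BINARY_OP + → 17 + 17 = 34. Stack: [34]
STORE_FAST v → v=34. Stack: []
LOAD_FAST a → push 17. Stack: [17]
LOAD_CONST → push 1. Stack: [17, 1]
BINARY_OP >> → 17 >> 1 = 8. Stack: [8]
STORE_FAST t → t=8. Stack: []
LOAD_FAST v → push 34. Stack: [34]
RETURN_VALUE → return 34.

34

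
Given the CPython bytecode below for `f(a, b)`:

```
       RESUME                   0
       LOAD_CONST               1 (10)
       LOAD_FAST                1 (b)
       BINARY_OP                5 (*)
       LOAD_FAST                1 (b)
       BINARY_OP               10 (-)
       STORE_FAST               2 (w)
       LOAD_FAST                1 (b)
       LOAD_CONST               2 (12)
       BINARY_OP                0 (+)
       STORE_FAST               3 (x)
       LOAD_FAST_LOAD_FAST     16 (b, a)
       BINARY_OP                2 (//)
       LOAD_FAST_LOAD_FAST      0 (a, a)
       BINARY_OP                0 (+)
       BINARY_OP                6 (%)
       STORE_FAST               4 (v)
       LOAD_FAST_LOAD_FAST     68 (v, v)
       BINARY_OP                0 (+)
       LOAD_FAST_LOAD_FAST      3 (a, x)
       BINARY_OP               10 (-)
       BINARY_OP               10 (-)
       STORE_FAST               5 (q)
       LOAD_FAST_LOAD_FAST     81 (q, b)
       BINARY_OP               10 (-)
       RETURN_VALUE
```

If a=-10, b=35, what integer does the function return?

LOAD_CONST → push 10. Stack: [10]
LOAD_FAST b → push 35. Stack: [10, 35]
BINARY_OP * → 10 * 35 = 350. Stack: [350]
LOAD_FAST b → push 35. Stack: [350, 35]
BINARY_OP - → 350 - 35 = 315. Stack: [315]
STORE_FAST w → w=315. Stack: []
LOAD_FAST b → push 35. Stack: [35]
LOAD_CONST → push 12. Stack: [35, 12]
BINARY_OP + → 35 + 12 = 47. Stack: [47]
STORE_FAST x → x=47. Stack: []
LOAD_FAST_LOAD_FAST b,a → push 35,-10. Stack: [35, -10]
BINARY_OP // → 35 // -10 = -4. Stack: [-4]
LOAD_FAST_LOAD_FAST a,a → push -10,-10. Stack: [-4, -10, -10]
BINARY_OP + → -10 + -10 = -20. Stack: [-4, -20]
BINARY_OP % → -4 % -20 = -4. Stack: [-4]
STORE_FAST v → v=-4. Stack: []
LOAD_FAST_LOAD_FAST v,v → push -4,-4. Stack: [-4, -4]
BINARY_OP + → -4 + -4 = -8. Stack: [-8]
LOAD_FAST_LOAD_FAST a,x → push -10,47. Stack: [-8, -10, 47]
BINARY_OP - → -10 - 47 = -57. Stack: [-8, -57]
BINARY_OP - → -8 - -57 = 49. Stack: [49]
STORE_FAST q → q=49. Stack: []
LOAD_FAST_LOAD_FAST q,b → push 49,35. Stack: [49, 35]
BINARY_OP - → 49 - 35 = 14. Stack: [14]
RETURN_VALUE → return 14.

14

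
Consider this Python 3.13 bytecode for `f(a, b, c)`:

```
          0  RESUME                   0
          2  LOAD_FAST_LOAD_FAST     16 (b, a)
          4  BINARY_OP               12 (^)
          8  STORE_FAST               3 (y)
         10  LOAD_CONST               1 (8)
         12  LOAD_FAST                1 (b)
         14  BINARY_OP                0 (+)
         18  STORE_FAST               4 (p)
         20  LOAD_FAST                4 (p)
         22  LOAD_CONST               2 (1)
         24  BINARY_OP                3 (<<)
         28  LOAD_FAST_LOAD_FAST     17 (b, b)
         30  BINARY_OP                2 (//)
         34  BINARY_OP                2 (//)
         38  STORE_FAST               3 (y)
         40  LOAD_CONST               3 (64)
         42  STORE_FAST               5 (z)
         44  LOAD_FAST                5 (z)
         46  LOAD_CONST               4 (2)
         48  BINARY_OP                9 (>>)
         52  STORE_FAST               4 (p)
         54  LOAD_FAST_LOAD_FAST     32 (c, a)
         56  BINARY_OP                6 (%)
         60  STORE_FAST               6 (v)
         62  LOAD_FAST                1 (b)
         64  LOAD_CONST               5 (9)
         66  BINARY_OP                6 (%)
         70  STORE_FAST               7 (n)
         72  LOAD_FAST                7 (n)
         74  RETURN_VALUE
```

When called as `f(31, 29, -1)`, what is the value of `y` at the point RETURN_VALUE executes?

74

LOAD_FAST_LOAD_FAST b,a → push 29,31. Stack: [29, 31]
BINARY_OP ^ → 29 ^ 31 = 2. Stack: [2]
STORE_FAST y → y=2. Stack: []
LOAD_CONST → push 8. Stack: [8]
LOAD_FAST b → push 29. Stack: [8, 29]
BINARY_OP + → 8 + 29 = 37. Stack: [37]
STORE_FAST p → p=37. Stack: []
LOAD_FAST p → push 37. Stack: [37]
LOAD_CONST → push 1. Stack: [37, 1]
BINARY_OP << → 37 << 1 = 74. Stack: [74]
LOAD_FAST_LOAD_FAST b,b → push 29,29. Stack: [74, 29, 29]
BINARY_OP // → 29 // 29 = 1. Stack: [74, 1]
BINARY_OP // → 74 // 1 = 74. Stack: [74]
STORE_FAST y → y=74. Stack: []
LOAD_CONST → push 64. Stack: [64]
STORE_FAST z → z=64. Stack: []
LOAD_FAST z → push 64. Stack: [64]
LOAD_CONST → push 2. Stack: [64, 2]
BINARY_OP >> → 64 >> 2 = 16. Stack: [16]
STORE_FAST p → p=16. Stack: []
LOAD_FAST_LOAD_FAST c,a → push -1,31. Stack: [-1, 31]
BINARY_OP % → -1 % 31 = 30. Stack: [30]
STORE_FAST v → v=30. Stack: []
LOAD_FAST b → push 29. Stack: [29]
LOAD_CONST → push 9. Stack: [29, 9]
BINARY_OP % → 29 % 9 = 2. Stack: [2]
STORE_FAST n → n=2. Stack: []
LOAD_FAST n → push 2. Stack: [2]
RETURN_VALUE → return 2.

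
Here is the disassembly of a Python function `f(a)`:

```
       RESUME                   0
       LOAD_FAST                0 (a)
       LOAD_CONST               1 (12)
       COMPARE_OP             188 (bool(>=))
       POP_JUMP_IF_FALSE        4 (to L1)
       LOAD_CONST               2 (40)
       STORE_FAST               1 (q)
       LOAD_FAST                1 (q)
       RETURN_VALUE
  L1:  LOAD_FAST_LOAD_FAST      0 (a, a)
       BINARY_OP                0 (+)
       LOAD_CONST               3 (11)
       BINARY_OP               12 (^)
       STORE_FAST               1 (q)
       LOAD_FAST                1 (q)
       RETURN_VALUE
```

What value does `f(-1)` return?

LOAD_FAST a → push -1. Stack: [-1]
LOAD_CONST → push 12. Stack: [-1, 12]
COMPARE_OP bool(>=) → -1 vs 12 = False. Stack: [False]
POP_JUMP_IF_FALSE → pop False; jump. Stack: []
LOAD_FAST_LOAD_FAST a,a → push -1,-1. Stack: [-1, -1]
BINARY_OP + → -1 + -1 = -2. Stack: [-2]
LOAD_CONST → push 11. Stack: [-2, 11]
BINARY_OP ^ → -2 ^ 11 = -11. Stack: [-11]
STORE_FAST q → q=-11. Stack: []
LOAD_FAST q → push -11. Stack: [-11]
RETURN_VALUE → return -11.

-11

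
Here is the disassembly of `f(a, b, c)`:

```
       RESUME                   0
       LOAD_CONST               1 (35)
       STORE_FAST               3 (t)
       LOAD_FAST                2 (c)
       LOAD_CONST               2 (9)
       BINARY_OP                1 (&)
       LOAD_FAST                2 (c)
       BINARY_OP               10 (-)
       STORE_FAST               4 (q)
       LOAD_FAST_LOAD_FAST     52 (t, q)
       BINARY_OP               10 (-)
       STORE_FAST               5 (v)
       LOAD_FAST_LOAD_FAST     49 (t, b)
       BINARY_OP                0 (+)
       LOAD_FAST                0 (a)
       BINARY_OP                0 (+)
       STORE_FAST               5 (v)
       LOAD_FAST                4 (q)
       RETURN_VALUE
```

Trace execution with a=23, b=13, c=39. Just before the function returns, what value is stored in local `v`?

LOAD_CONST → push 35. Stack: [35]
STORE_FAST t → t=35. Stack: []
LOAD_FAST c → push 39. Stack: [39]
LOAD_CONST → push 9. Stack: [39, 9]
BINARY_OP & → 39 & 9 = 1. Stack: [1]
LOAD_FAST c → push 39. Stack: [1, 39]
BINARY_OP - → 1 - 39 = -38. Stack: [-38]
STORE_FAST q → q=-38. Stack: []
LOAD_FAST_LOAD_FAST t,q → push 35,-38. Stack: [35, -38]
BINARY_OP - → 35 - -38 = 73. Stack: [73]
STORE_FAST v → v=73. Stack: []
LOAD_FAST_LOAD_FAST t,b → push 35,13. Stack: [35, 13]
BINARY_OP + → 35 + 13 = 48. Stack: [48]
LOAD_FAST a → push 23. Stack: [48, 23]
BINARY_OP + → 48 + 23 = 71. Stack: [71]
STORE_FAST v → v=71. Stack: []
LOAD_FAST q → push -38. Stack: [-38]
RETURN_VALUE → return -38.

71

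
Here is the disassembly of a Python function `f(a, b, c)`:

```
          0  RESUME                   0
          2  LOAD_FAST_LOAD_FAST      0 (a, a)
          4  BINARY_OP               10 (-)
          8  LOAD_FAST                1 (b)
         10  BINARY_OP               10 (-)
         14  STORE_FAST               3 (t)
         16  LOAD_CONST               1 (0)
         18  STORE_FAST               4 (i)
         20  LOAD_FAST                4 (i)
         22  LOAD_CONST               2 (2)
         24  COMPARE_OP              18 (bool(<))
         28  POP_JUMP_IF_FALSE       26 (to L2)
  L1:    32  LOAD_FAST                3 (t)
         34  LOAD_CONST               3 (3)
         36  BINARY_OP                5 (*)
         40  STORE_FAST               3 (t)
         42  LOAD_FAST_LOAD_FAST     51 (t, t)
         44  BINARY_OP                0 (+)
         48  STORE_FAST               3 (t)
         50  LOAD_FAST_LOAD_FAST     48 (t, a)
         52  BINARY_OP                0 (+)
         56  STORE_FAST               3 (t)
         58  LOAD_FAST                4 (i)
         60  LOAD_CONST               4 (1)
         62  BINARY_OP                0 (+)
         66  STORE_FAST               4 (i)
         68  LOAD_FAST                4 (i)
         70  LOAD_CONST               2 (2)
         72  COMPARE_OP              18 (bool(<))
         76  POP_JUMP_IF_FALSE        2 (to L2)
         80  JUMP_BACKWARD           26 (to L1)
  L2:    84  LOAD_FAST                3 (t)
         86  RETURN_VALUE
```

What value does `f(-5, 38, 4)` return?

-1403

LOAD_FAST_LOAD_FAST a,a → push -5,-5. Stack: [-5, -5]
BINARY_OP - → -5 - -5 = 0. Stack: [0]
LOAD_FAST b → push 38. Stack: [0, 38]
BINARY_OP - → 0 - 38 = -38. Stack: [-38]
STORE_FAST t → t=-38. Stack: []
LOAD_CONST → push 0. Stack: [0]
STORE_FAST i → i=0. Stack: []
LOAD_FAST i → push 0. Stack: [0]
LOAD_CONST → push 2. Stack: [0, 2]
COMPARE_OP bool(<) → 0 vs 2 = True. Stack: [True]
POP_JUMP_IF_FALSE → pop True; no jump. Stack: []
LOAD_FAST t → push -38. Stack: [-38]
LOAD_CONST → push 3. Stack: [-38, 3]
BINARY_OP * → -38 * 3 = -114. Stack: [-114]
STORE_FAST t → t=-114. Stack: []
LOAD_FAST_LOAD_FAST t,t → push -114,-114. Stack: [-114, -114]
BINARY_OP + → -114 + -114 = -228. Stack: [-228]
STORE_FAST t → t=-228. Stack: []
LOAD_FAST_LOAD_FAST t,a → push -228,-5. Stack: [-228, -5]
BINARY_OP + → -228 + -5 = -233. Stack: [-233]
STORE_FAST t → t=-233. Stack: []
LOAD_FAST i → push 0. Stack: [0]
LOAD_CONST → push 1. Stack: [0, 1]
BINARY_OP + → 0 + 1 = 1. Stack: [1]
STORE_FAST i → i=1. Stack: []
LOAD_FAST i → push 1. Stack: [1]
LOAD_CONST → push 2. Stack: [1, 2]
COMPARE_OP bool(<) → 1 vs 2 = True. Stack: [True]
POP_JUMP_IF_FALSE → pop True; no jump. Stack: []
LOAD_FAST t → push -233. Stack: [-233]
LOAD_CONST → push 3. Stack: [-233, 3]
BINARY_OP * → -233 * 3 = -699. Stack: [-699]
STORE_FAST t → t=-699. Stack: []
LOAD_FAST_LOAD_FAST t,t → push -699,-699. Stack: [-699, -699]
BINARY_OP + → -699 + -699 = -1398. Stack: [-1398]
STORE_FAST t → t=-1398. Stack: []
LOAD_FAST_LOAD_FAST t,a → push -1398,-5. Stack: [-1398, -5]
BINARY_OP + → -1398 + -5 = -1403. Stack: [-1403]
STORE_FAST t → t=-1403. Stack: []
LOAD_FAST i → push 1. Stack: [1]
LOAD_CONST → push 1. Stack: [1, 1]
BINARY_OP + → 1 + 1 = 2. Stack: [2]
STORE_FAST i → i=2. Stack: []
LOAD_FAST i → push 2. Stack: [2]
LOAD_CONST → push 2. Stack: [2, 2]
COMPARE_OP bool(<) → 2 vs 2 = False. Stack: [False]
POP_JUMP_IF_FALSE → pop False; jump. Stack: []
LOAD_FAST t → push -1403. Stack: [-1403]
RETURN_VALUE → return -1403.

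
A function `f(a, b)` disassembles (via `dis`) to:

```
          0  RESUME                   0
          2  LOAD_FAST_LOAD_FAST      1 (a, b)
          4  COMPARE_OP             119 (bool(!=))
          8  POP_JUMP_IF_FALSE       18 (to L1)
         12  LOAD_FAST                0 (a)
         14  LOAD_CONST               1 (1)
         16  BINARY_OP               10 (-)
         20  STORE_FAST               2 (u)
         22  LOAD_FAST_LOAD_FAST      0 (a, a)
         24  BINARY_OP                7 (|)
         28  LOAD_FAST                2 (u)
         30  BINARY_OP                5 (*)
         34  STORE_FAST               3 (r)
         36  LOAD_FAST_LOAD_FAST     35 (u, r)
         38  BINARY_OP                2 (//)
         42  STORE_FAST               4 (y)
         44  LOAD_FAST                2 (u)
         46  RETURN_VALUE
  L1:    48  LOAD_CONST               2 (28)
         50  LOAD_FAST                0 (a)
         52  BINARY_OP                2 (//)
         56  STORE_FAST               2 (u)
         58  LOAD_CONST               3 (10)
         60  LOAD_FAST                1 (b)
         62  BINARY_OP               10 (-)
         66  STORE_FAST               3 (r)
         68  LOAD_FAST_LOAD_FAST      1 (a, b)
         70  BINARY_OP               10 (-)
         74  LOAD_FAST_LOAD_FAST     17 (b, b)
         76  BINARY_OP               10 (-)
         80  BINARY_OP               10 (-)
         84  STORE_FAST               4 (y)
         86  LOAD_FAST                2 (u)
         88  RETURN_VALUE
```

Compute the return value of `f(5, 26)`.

4

LOAD_FAST_LOAD_FAST a,b → push 5,26. Stack: [5, 26]
COMPARE_OP bool(!=) → 5 vs 26 = True. Stack: [True]
POP_JUMP_IF_FALSE → pop True; no jump. Stack: []
LOAD_FAST a → push 5. Stack: [5]
LOAD_CONST → push 1. Stack: [5, 1]
BINARY_OP - → 5 - 1 = 4. Stack: [4]
STORE_FAST u → u=4. Stack: []
LOAD_FAST_LOAD_FAST a,a → push 5,5. Stack: [5, 5]
BINARY_OP | → 5 | 5 = 5. Stack: [5]
LOAD_FAST u → push 4. Stack: [5, 4]
BINARY_OP * → 5 * 4 = 20. Stack: [20]
STORE_FAST r → r=20. Stack: []
LOAD_FAST_LOAD_FAST u,r → push 4,20. Stack: [4, 20]
BINARY_OP // → 4 // 20 = 0. Stack: [0]
STORE_FAST y → y=0. Stack: []
LOAD_FAST u → push 4. Stack: [4]
RETURN_VALUE → return 4.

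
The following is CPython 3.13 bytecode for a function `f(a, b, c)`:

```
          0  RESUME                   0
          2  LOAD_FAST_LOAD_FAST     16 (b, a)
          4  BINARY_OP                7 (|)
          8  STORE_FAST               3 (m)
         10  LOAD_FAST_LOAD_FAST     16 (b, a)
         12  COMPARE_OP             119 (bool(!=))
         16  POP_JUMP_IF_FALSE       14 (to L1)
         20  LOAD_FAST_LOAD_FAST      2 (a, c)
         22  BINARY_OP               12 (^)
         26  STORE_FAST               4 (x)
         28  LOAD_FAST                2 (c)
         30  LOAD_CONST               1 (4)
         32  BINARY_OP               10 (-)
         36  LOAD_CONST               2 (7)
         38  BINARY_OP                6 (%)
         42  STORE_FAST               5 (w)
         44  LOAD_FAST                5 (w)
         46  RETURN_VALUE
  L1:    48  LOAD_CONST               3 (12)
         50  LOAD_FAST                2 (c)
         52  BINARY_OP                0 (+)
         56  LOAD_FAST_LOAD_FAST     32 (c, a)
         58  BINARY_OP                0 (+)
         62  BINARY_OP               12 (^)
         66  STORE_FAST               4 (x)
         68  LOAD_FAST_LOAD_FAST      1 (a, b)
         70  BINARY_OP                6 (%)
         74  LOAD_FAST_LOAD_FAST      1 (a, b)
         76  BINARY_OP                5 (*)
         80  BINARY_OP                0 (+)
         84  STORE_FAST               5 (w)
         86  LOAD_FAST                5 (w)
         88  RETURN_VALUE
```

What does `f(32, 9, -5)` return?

5

LOAD_FAST_LOAD_FAST b,a → push 9,32. Stack: [9, 32]
BINARY_OP | → 9 | 32 = 41. Stack: [41]
STORE_FAST m → m=41. Stack: []
LOAD_FAST_LOAD_FAST b,a → push 9,32. Stack: [9, 32]
COMPARE_OP bool(!=) → 9 vs 32 = True. Stack: [True]
POP_JUMP_IF_FALSE → pop True; no jump. Stack: []
LOAD_FAST_LOAD_FAST a,c → push 32,-5. Stack: [32, -5]
BINARY_OP ^ → 32 ^ -5 = -37. Stack: [-37]
STORE_FAST x → x=-37. Stack: []
LOAD_FAST c → push -5. Stack: [-5]
LOAD_CONST → push 4. Stack: [-5, 4]
BINARY_OP - → -5 - 4 = -9. Stack: [-9]
LOAD_CONST → push 7. Stack: [-9, 7]
BINARY_OP % → -9 % 7 = 5. Stack: [5]
STORE_FAST w → w=5. Stack: []
LOAD_FAST w → push 5. Stack: [5]
RETURN_VALUE → return 5.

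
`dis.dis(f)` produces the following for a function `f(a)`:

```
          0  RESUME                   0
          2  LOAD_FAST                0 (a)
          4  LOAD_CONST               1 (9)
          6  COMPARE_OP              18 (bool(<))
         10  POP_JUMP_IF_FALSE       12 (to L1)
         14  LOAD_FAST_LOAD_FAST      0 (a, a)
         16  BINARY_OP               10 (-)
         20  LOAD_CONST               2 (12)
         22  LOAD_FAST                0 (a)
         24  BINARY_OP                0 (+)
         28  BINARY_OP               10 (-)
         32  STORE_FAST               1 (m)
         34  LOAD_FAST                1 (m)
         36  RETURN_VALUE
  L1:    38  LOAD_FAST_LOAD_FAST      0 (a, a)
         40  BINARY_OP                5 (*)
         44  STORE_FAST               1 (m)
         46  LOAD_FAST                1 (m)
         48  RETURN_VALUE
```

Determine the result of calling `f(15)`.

225

LOAD_FAST a → push 15. Stack: [15]
LOAD_CONST → push 9. Stack: [15, 9]
COMPARE_OP bool(<) → 15 vs 9 = False. Stack: [False]
POP_JUMP_IF_FALSE → pop False; jump. Stack: []
LOAD_FAST_LOAD_FAST a,a → push 15,15. Stack: [15, 15]
BINARY_OP * → 15 * 15 = 225. Stack: [225]
STORE_FAST m → m=225. Stack: []
LOAD_FAST m → push 225. Stack: [225]
RETURN_VALUE → return 225.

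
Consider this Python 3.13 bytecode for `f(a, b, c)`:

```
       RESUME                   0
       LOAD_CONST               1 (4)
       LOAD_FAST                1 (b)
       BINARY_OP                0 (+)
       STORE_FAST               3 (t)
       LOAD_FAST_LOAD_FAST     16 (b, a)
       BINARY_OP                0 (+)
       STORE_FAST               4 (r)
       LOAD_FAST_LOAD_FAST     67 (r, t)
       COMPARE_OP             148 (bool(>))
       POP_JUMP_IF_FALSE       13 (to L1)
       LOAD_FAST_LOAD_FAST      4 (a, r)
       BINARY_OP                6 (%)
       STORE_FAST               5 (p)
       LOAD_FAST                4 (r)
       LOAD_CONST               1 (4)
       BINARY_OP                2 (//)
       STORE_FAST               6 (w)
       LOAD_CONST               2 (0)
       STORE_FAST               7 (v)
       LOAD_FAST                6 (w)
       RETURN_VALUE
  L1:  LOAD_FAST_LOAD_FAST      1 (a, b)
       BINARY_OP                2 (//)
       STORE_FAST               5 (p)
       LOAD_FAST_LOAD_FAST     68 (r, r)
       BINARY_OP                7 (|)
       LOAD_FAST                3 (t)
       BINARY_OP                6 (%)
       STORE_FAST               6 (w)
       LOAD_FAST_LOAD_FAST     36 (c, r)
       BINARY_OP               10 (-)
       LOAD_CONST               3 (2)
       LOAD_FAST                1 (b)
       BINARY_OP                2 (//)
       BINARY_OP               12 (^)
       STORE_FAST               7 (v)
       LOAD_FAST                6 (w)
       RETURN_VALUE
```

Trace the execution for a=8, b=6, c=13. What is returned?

LOAD_CONST → push 4. Stack: [4]
LOAD_FAST b → push 6. Stack: [4, 6]
BINARY_OP + → 4 + 6 = 10. Stack: [10]
STORE_FAST t → t=10. Stack: []
LOAD_FAST_LOAD_FAST b,a → push 6,8. Stack: [6, 8]
BINARY_OP + → 6 + 8 = 14. Stack: [14]
STORE_FAST r → r=14. Stack: []
LOAD_FAST_LOAD_FAST r,t → push 14,10. Stack: [14, 10]
COMPARE_OP bool(>) → 14 vs 10 = True. Stack: [True]
POP_JUMP_IF_FALSE → pop True; no jump. Stack: []
LOAD_FAST_LOAD_FAST a,r → push 8,14. Stack: [8, 14]
BINARY_OP % → 8 % 14 = 8. Stack: [8]
STORE_FAST p → p=8. Stack: []
LOAD_FAST r → push 14. Stack: [14]
LOAD_CONST → push 4. Stack: [14, 4]
BINARY_OP // → 14 // 4 = 3. Stack: [3]
STORE_FAST w → w=3. Stack: []
LOAD_CONST → push 0. Stack: [0]
STORE_FAST v → v=0. Stack: []
LOAD_FAST w → push 3. Stack: [3]
RETURN_VALUE → return 3.

3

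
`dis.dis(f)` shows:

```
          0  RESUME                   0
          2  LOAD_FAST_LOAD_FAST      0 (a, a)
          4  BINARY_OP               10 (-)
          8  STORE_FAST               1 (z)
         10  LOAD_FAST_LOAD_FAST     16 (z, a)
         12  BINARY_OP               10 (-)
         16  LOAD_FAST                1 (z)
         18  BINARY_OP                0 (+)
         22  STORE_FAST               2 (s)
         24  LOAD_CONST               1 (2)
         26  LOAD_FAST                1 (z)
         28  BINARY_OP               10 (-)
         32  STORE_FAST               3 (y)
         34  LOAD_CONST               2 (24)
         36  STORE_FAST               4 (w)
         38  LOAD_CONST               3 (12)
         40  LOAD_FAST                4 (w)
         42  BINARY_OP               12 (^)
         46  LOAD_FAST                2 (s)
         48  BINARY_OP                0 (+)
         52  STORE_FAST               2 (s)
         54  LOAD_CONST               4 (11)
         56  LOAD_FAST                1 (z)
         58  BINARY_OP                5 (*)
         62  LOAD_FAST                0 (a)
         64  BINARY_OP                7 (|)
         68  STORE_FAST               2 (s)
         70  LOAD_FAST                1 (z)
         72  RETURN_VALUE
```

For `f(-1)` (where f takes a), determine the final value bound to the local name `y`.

2

LOAD_FAST_LOAD_FAST a,a → push -1,-1. Stack: [-1, -1]
BINARY_OP - → -1 - -1 = 0. Stack: [0]
STORE_FAST z → z=0. Stack: []
LOAD_FAST_LOAD_FAST z,a → push 0,-1. Stack: [0, -1]
BINARY_OP - → 0 - -1 = 1. Stack: [1]
LOAD_FAST z → push 0. Stack: [1, 0]
BINARY_OP + → 1 + 0 = 1. Stack: [1]
STORE_FAST s → s=1. Stack: []
LOAD_CONST → push 2. Stack: [2]
LOAD_FAST z → push 0. Stack: [2, 0]
BINARY_OP - → 2 - 0 = 2. Stack: [2]
STORE_FAST y → y=2. Stack: []
LOAD_CONST → push 24. Stack: [24]
STORE_FAST w → w=24. Stack: []
LOAD_CONST → push 12. Stack: [12]
LOAD_FAST w → push 24. Stack: [12, 24]
BINARY_OP ^ → 12 ^ 24 = 20. Stack: [20]
LOAD_FAST s → push 1. Stack: [20, 1]
BINARY_OP + → 20 + 1 = 21. Stack: [21]
STORE_FAST s → s=21. Stack: []
LOAD_CONST → push 11. Stack: [11]
LOAD_FAST z → push 0. Stack: [11, 0]
BINARY_OP * → 11 * 0 = 0. Stack: [0]
LOAD_FAST a → push -1. Stack: [0, -1]
BINARY_OP | → 0 | -1 = -1. Stack: [-1]
STORE_FAST s → s=-1. Stack: []
LOAD_FAST z → push 0. Stack: [0]
RETURN_VALUE → return 0.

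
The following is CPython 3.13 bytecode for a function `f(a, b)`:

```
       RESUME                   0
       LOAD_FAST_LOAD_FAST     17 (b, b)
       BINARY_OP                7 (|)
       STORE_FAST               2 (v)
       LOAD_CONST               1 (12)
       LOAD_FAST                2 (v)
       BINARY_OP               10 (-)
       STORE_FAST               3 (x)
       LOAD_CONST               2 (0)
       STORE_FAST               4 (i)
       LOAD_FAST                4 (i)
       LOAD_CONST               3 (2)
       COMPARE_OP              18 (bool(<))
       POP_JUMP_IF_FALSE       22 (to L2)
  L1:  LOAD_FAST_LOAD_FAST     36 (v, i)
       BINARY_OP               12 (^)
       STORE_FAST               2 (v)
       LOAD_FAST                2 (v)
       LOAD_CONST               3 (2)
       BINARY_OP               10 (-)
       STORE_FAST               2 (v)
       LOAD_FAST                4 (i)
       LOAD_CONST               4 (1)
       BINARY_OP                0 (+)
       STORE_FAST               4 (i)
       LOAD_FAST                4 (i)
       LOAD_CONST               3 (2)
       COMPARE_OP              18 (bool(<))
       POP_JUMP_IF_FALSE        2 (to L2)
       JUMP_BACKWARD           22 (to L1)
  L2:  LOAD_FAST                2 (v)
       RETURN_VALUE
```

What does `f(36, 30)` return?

27

LOAD_FAST_LOAD_FAST b,b → push 30,30. Stack: [30, 30]
BINARY_OP | → 30 | 30 = 30. Stack: [30]
STORE_FAST v → v=30. Stack: []
LOAD_CONST → push 12. Stack: [12]
LOAD_FAST v → push 30. Stack: [12, 30]
BINARY_OP - → 12 - 30 = -18. Stack: [-18]
STORE_FAST x → x=-18. Stack: []
LOAD_CONST → push 0. Stack: [0]
STORE_FAST i → i=0. Stack: []
LOAD_FAST i → push 0. Stack: [0]
LOAD_CONST → push 2. Stack: [0, 2]
COMPARE_OP bool(<) → 0 vs 2 = True. Stack: [True]
POP_JUMP_IF_FALSE → pop True; no jump. Stack: []
LOAD_FAST_LOAD_FAST v,i → push 30,0. Stack: [30, 0]
BINARY_OP ^ → 30 ^ 0 = 30. Stack: [30]
STORE_FAST v → v=30. Stack: []
LOAD_FAST v → push 30. Stack: [30]
LOAD_CONST → push 2. Stack: [30, 2]
BINARY_OP - → 30 - 2 = 28. Stack: [28]
STORE_FAST v → v=28. Stack: []
LOAD_FAST i → push 0. Stack: [0]
LOAD_CONST → push 1. Stack: [0, 1]
BINARY_OP + → 0 + 1 = 1. Stack: [1]
STORE_FAST i → i=1. Stack: []
LOAD_FAST i → push 1. Stack: [1]
LOAD_CONST → push 2. Stack: [1, 2]
COMPARE_OP bool(<) → 1 vs 2 = True. Stack: [True]
POP_JUMP_IF_FALSE → pop True; no jump. Stack: []
LOAD_FAST_LOAD_FAST v,i → push 28,1. Stack: [28, 1]
BINARY_OP ^ → 28 ^ 1 = 29. Stack: [29]
STORE_FAST v → v=29. Stack: []
LOAD_FAST v → push 29. Stack: [29]
LOAD_CONST → push 2. Stack: [29, 2]
BINARY_OP - → 29 - 2 = 27. Stack: [27]
STORE_FAST v → v=27. Stack: []
LOAD_FAST i → push 1. Stack: [1]
LOAD_CONST → push 1. Stack: [1, 1]
BINARY_OP + → 1 + 1 = 2. Stack: [2]
STORE_FAST i → i=2. Stack: []
LOAD_FAST i → push 2. Stack: [2]
LOAD_CONST → push 2. Stack: [2, 2]
COMPARE_OP bool(<) → 2 vs 2 = False. Stack: [False]
POP_JUMP_IF_FALSE → pop False; jump. Stack: []
LOAD_FAST v → push 27. Stack: [27]
RETURN_VALUE → return 27.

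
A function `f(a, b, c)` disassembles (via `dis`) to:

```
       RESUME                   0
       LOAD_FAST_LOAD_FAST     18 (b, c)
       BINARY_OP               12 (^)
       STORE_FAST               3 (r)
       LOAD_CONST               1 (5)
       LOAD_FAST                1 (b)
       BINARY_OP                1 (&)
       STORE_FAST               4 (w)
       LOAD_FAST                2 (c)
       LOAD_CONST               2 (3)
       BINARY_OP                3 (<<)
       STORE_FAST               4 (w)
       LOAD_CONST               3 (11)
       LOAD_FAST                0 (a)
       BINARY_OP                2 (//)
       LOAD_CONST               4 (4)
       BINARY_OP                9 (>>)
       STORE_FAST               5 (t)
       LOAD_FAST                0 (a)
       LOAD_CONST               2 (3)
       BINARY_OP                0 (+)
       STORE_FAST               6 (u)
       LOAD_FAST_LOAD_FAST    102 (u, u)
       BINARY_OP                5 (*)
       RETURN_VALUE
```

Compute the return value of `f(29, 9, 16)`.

1024

LOAD_FAST_LOAD_FAST b,c → push 9,16. Stack: [9, 16]
BINARY_OP ^ → 9 ^ 16 = 25. Stack: [25]
STORE_FAST r → r=25. Stack: []
LOAD_CONST → push 5. Stack: [5]
LOAD_FAST b → push 9. Stack: [5, 9]
BINARY_OP & → 5 & 9 = 1. Stack: [1]
STORE_FAST w → w=1. Stack: []
LOAD_FAST c → push 16. Stack: [16]
LOAD_CONST → push 3. Stack: [16, 3]
BINARY_OP << → 16 << 3 = 128. Stack: [128]
STORE_FAST w → w=128. Stack: []
LOAD_CONST → push 11. Stack: [11]
LOAD_FAST a → push 29. Stack: [11, 29]
BINARY_OP // → 11 // 29 = 0. Stack: [0]
LOAD_CONST → push 4. Stack: [0, 4]
BINARY_OP >> → 0 >> 4 = 0. Stack: [0]
STORE_FAST t → t=0. Stack: []
LOAD_FAST a → push 29. Stack: [29]
LOAD_CONST → push 3. Stack: [29, 3]
BINARY_OP + → 29 + 3 = 32. Stack: [32]
STORE_FAST u → u=32. Stack: []
LOAD_FAST_LOAD_FAST u,u → push 32,32. Stack: [32, 32]
BINARY_OP * → 32 * 32 = 1024. Stack: [1024]
RETURN_VALUE → return 1024.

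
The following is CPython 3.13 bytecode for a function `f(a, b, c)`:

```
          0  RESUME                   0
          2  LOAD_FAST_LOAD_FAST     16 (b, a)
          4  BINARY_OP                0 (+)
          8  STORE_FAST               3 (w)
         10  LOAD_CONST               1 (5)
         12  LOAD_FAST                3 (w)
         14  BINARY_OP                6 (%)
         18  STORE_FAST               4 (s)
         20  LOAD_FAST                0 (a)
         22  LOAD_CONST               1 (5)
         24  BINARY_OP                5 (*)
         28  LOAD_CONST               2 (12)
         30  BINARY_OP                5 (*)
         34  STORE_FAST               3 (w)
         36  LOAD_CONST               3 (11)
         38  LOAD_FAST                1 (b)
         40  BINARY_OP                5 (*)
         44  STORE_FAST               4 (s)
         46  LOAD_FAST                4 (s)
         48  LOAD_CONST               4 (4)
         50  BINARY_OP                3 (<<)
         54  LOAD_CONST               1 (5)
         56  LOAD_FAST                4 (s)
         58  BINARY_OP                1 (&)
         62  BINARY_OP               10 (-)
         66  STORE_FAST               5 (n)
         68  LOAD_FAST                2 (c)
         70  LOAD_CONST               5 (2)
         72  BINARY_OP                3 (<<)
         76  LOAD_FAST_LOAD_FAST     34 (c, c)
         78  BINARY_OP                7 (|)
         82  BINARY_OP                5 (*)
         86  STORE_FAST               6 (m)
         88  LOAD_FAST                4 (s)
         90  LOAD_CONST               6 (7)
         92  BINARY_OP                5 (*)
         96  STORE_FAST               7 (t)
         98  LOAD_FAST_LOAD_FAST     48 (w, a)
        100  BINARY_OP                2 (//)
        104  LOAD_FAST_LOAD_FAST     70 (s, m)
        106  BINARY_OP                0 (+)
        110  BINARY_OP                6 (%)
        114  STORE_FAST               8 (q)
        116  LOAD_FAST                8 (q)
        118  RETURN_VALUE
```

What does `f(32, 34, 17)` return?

LOAD_FAST_LOAD_FAST b,a → push 34,32. Stack: [34, 32]
BINARY_OP + → 34 + 32 = 66. Stack: [66]
STORE_FAST w → w=66. Stack: []
LOAD_CONST → push 5. Stack: [5]
LOAD_FAST w → push 66. Stack: [5, 66]
BINARY_OP % → 5 % 66 = 5. Stack: [5]
STORE_FAST s → s=5. Stack: []
LOAD_FAST a → push 32. Stack: [32]
LOAD_CONST → push 5. Stack: [32, 5]
BINARY_OP * → 32 * 5 = 160. Stack: [160]
LOAD_CONST → push 12. Stack: [160, 12]
BINARY_OP * → 160 * 12 = 1920. Stack: [1920]
STORE_FAST w → w=1920. Stack: []
LOAD_CONST → push 11. Stack: [11]
LOAD_FAST b → push 34. Stack: [11, 34]
BINARY_OP * → 11 * 34 = 374. Stack: [374]
STORE_FAST s → s=374. Stack: []
LOAD_FAST s → push 374. Stack: [374]
LOAD_CONST → push 4. Stack: [374, 4]
BINARY_OP << → 374 << 4 = 5984. Stack: [5984]
LOAD_CONST → push 5. Stack: [5984, 5]
LOAD_FAST s → push 374. Stack: [5984, 5, 374]
BINARY_OP & → 5 & 374 = 4. Stack: [5984, 4]
BINARY_OP - → 5984 - 4 = 5980. Stack: [5980]
STORE_FAST n → n=5980. Stack: []
LOAD_FAST c → push 17. Stack: [17]
LOAD_CONST → push 2. Stack: [17, 2]
BINARY_OP << → 17 << 2 = 68. Stack: [68]
LOAD_FAST_LOAD_FAST c,c → push 17,17. Stack: [68, 17, 17]
BINARY_OP | → 17 | 17 = 17. Stack: [68, 17]
BINARY_OP * → 68 * 17 = 1156. Stack: [1156]
STORE_FAST m → m=1156. Stack: []
LOAD_FAST s → push 374. Stack: [374]
LOAD_CONST → push 7. Stack: [374, 7]
BINARY_OP * → 374 * 7 = 2618. Stack: [2618]
STORE_FAST t → t=2618. Stack: []
LOAD_FAST_LOAD_FAST w,a → push 1920,32. Stack: [1920, 32]
BINARY_OP // → 1920 // 32 = 60. Stack: [60]
LOAD_FAST_LOAD_FAST s,m → push 374,1156. Stack: [60, 374, 1156]
BINARY_OP + → 374 + 1156 = 1530. Stack: [60, 1530]
BINARY_OP % → 60 % 1530 = 60. Stack: [60]
STORE_FAST q → q=60. Stack: []
LOAD_FAST q → push 60. Stack: [60]
RETURN_VALUE → return 60.

60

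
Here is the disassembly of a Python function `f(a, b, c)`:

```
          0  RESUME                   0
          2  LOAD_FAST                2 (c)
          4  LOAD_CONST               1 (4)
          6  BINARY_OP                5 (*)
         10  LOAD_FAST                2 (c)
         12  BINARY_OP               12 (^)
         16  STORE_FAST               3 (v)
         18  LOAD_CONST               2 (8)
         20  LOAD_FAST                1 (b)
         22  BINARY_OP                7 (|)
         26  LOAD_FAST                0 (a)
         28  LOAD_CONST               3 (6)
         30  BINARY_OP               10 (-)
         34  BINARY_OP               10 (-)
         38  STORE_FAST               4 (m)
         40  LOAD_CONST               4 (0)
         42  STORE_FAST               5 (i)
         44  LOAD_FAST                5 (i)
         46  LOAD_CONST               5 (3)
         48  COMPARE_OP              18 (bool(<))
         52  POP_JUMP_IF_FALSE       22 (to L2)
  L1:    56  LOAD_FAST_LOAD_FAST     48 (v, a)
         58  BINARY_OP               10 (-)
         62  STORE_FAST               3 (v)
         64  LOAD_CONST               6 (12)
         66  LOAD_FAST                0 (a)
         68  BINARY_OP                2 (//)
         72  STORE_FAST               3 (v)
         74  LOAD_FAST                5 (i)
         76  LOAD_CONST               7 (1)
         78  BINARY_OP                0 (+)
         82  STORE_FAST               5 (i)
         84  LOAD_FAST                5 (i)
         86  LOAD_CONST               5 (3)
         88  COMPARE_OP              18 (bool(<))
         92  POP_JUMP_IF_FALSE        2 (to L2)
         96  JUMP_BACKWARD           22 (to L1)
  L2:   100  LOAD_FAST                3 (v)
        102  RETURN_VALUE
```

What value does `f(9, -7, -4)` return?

1

LOAD_FAST c → push -4. Stack: [-4]
LOAD_CONST → push 4. Stack: [-4, 4]
BINARY_OP * → -4 * 4 = -16. Stack: [-16]
LOAD_FAST c → push -4. Stack: [-16, -4]
BINARY_OP ^ → -16 ^ -4 = 12. Stack: [12]
STORE_FAST v → v=12. Stack: []
LOAD_CONST → push 8. Stack: [8]
LOAD_FAST b → push -7. Stack: [8, -7]
BINARY_OP | → 8 | -7 = -7. Stack: [-7]
LOAD_FAST a → push 9. Stack: [-7, 9]
LOAD_CONST → push 6. Stack: [-7, 9, 6]
BINARY_OP - → 9 - 6 = 3. Stack: [-7, 3]
BINARY_OP - → -7 - 3 = -10. Stack: [-10]
STORE_FAST m → m=-10. Stack: []
LOAD_CONST → push 0. Stack: [0]
STORE_FAST i → i=0. Stack: []
LOAD_FAST i → push 0. Stack: [0]
LOAD_CONST → push 3. Stack: [0, 3]
COMPARE_OP bool(<) → 0 vs 3 = True. Stack: [True]
POP_JUMP_IF_FALSE → pop True; no jump. Stack: []
LOAD_FAST_LOAD_FAST v,a → push 12,9. Stack: [12, 9]
BINARY_OP - → 12 - 9 = 3. Stack: [3]
STORE_FAST v → v=3. Stack: []
LOAD_CONST → push 12. Stack: [12]
LOAD_FAST a → push 9. Stack: [12, 9]
BINARY_OP // → 12 // 9 = 1. Stack: [1]
STORE_FAST v → v=1. Stack: []
LOAD_FAST i → push 0. Stack: [0]
LOAD_CONST → push 1. Stack: [0, 1]
BINARY_OP + → 0 + 1 = 1. Stack: [1]
STORE_FAST i → i=1. Stack: []
LOAD_FAST i → push 1. Stack: [1]
LOAD_CONST → push 3. Stack: [1, 3]
COMPARE_OP bool(<) → 1 vs 3 = True. Stack: [True]
POP_JUMP_IF_FALSE → pop True; no jump. Stack: []
LOAD_FAST_LOAD_FAST v,a → push 1,9. Stack: [1, 9]
BINARY_OP - → 1 - 9 = -8. Stack: [-8]
STORE_FAST v → v=-8. Stack: []
LOAD_CONST → push 12. Stack: [12]
LOAD_FAST a → push 9. Stack: [12, 9]
BINARY_OP // → 12 // 9 = 1. Stack: [1]
STORE_FAST v → v=1. Stack: []
LOAD_FAST i → push 1. Stack: [1]
LOAD_CONST → push 1. Stack: [1, 1]
BINARY_OP + → 1 + 1 = 2. Stack: [2]
STORE_FAST i → i=2. Stack: []
LOAD_FAST i → push 2. Stack: [2]
LOAD_CONST → push 3. Stack: [2, 3]
COMPARE_OP bool(<) → 2 vs 3 = True. Stack: [True]
POP_JUMP_IF_FALSE → pop True; no jump. Stack: []
LOAD_FAST_LOAD_FAST v,a → push 1,9. Stack: [1, 9]
BINARY_OP - → 1 - 9 = -8. Stack: [-8]
STORE_FAST v → v=-8. Stack: []
LOAD_CONST → push 12. Stack: [12]
LOAD_FAST a → push 9. Stack: [12, 9]
BINARY_OP // → 12 // 9 = 1. Stack: [1]
STORE_FAST v → v=1. Stack: []
LOAD_FAST i → push 2. Stack: [2]
LOAD_CONST → push 1. Stack: [2, 1]
BINARY_OP + → 2 + 1 = 3. Stack: [3]
STORE_FAST i → i=3. Stack: []
LOAD_FAST i → push 3. Stack: [3]
LOAD_CONST → push 3. Stack: [3, 3]
COMPARE_OP bool(<) → 3 vs 3 = False. Stack: [False]
POP_JUMP_IF_FALSE → pop False; jump. Stack: []
LOAD_FAST v → push 1. Stack: [1]
RETURN_VALUE → return 1.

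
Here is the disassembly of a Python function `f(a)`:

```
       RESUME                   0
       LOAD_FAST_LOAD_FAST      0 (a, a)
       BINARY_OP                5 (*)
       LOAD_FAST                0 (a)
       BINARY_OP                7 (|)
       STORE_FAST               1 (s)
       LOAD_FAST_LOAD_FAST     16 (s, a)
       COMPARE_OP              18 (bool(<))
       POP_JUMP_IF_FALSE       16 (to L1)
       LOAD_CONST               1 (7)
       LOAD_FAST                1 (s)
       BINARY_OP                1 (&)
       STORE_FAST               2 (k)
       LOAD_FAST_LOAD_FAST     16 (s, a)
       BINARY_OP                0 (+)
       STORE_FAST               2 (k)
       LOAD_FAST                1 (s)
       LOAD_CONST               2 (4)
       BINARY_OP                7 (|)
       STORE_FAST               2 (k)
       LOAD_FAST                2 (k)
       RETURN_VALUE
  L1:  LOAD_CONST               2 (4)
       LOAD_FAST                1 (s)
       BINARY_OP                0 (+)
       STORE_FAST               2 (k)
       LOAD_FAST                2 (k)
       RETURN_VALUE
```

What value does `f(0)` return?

LOAD_FAST_LOAD_FAST a,a → push 0,0. Stack: [0, 0]
BINARY_OP * → 0 * 0 = 0. Stack: [0]
LOAD_FAST a → push 0. Stack: [0, 0]
BINARY_OP | → 0 | 0 = 0. Stack: [0]
STORE_FAST s → s=0. Stack: []
LOAD_FAST_LOAD_FAST s,a → push 0,0. Stack: [0, 0]
COMPARE_OP bool(<) → 0 vs 0 = False. Stack: [False]
POP_JUMP_IF_FALSE → pop False; jump. Stack: []
LOAD_CONST → push 4. Stack: [4]
LOAD_FAST s → push 0. Stack: [4, 0]
BINARY_OP + → 4 + 0 = 4. Stack: [4]
STORE_FAST k → k=4. Stack: []
LOAD_FAST k → push 4. Stack: [4]
RETURN_VALUE → return 4.

4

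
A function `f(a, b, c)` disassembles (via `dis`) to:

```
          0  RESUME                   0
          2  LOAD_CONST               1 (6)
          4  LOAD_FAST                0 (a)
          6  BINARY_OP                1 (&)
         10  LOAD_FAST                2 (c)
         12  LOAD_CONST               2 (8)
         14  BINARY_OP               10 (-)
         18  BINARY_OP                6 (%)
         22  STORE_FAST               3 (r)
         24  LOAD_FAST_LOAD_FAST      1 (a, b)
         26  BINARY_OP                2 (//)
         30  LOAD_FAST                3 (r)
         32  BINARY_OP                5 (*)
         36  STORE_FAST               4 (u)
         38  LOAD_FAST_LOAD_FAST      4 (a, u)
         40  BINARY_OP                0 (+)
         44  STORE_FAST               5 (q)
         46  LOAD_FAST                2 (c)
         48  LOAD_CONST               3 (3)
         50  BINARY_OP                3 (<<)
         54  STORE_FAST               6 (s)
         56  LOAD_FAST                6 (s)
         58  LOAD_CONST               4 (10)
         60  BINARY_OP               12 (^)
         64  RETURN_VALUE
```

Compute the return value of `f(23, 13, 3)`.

18

LOAD_CONST → push 6. Stack: [6]
LOAD_FAST a → push 23. Stack: [6, 23]
BINARY_OP & → 6 & 23 = 6. Stack: [6]
LOAD_FAST c → push 3. Stack: [6, 3]
LOAD_CONST → push 8. Stack: [6, 3, 8]
BINARY_OP - → 3 - 8 = -5. Stack: [6, -5]
BINARY_OP % → 6 % -5 = -4. Stack: [-4]
STORE_FAST r → r=-4. Stack: []
LOAD_FAST_LOAD_FAST a,b → push 23,13. Stack: [23, 13]
BINARY_OP // → 23 // 13 = 1. Stack: [1]
LOAD_FAST r → push -4. Stack: [1, -4]
BINARY_OP * → 1 * -4 = -4. Stack: [-4]
STORE_FAST u → u=-4. Stack: []
LOAD_FAST_LOAD_FAST a,u → push 23,-4. Stack: [23, -4]
BINARY_OP + → 23 + -4 = 19. Stack: [19]
STORE_FAST q → q=19. Stack: []
LOAD_FAST c → push 3. Stack: [3]
LOAD_CONST → push 3. Stack: [3, 3]
BINARY_OP << → 3 << 3 = 24. Stack: [24]
STORE_FAST s → s=24. Stack: []
LOAD_FAST s → push 24. Stack: [24]
LOAD_CONST → push 10. Stack: [24, 10]
BINARY_OP ^ → 24 ^ 10 = 18. Stack: [18]
RETURN_VALUE → return 18.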